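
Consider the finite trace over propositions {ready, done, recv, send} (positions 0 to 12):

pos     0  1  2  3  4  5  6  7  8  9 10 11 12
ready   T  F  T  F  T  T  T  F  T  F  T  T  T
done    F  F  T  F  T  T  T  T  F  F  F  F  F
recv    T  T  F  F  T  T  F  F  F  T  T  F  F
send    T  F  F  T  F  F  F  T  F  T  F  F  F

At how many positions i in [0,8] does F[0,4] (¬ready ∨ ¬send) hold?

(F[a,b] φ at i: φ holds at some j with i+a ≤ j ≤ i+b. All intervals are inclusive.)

Evaluate at each i in [0,8]:
  i=0: ✓ (witness j=1)
  i=1: ✓ (witness j=1)
  i=2: ✓ (witness j=2)
  i=3: ✓ (witness j=3)
  i=4: ✓ (witness j=4)
  i=5: ✓ (witness j=5)
  i=6: ✓ (witness j=6)
  i=7: ✓ (witness j=7)
  i=8: ✓ (witness j=8)
Positions where it holds: {0, 1, 2, 3, 4, 5, 6, 7, 8} → 9.

9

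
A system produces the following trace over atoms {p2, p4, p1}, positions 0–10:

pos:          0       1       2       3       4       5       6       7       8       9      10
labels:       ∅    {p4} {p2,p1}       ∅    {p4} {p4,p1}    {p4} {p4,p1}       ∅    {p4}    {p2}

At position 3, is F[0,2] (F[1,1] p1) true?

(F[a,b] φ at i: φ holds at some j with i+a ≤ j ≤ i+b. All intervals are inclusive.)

Check F[1,1] p1 at each j in [3,5]:
  j=3: fails (none in [4,4])
  j=4: holds (witness at 5)
  j=5: fails (none in [6,6])
Found at j=4 → formula holds.

Holds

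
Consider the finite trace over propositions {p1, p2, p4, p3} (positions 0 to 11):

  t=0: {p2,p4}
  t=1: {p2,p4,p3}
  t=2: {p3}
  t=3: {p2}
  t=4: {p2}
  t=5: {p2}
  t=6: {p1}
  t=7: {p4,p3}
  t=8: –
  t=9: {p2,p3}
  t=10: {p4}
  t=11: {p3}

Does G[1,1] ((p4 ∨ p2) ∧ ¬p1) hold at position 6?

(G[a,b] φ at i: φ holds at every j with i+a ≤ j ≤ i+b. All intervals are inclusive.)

True

Check ((p4 ∨ p2) ∧ ¬p1) at every j in [7,7]:
  j=7: true
All positions satisfy it → formula holds.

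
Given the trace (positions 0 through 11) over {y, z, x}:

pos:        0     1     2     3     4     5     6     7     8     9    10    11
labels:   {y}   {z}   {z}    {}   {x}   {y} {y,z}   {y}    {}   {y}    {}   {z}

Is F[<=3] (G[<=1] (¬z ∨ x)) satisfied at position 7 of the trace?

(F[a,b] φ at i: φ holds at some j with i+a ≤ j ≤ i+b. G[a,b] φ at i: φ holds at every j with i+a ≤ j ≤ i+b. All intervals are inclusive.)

Check G[<=1] (¬z ∨ x) at each j in [7,10]:
  j=7: holds on [7,8]
  j=8: holds on [8,9]
  j=9: holds on [9,10]
  j=10: fails at 11
Found at j=7 → formula holds.

Holds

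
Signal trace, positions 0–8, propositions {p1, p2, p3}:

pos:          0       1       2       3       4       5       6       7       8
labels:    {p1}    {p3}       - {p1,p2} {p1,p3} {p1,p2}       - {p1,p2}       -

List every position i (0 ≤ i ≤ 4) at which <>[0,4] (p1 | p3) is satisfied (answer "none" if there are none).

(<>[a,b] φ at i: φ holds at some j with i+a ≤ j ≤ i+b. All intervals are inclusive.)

0, 1, 2, 3, 4

Evaluate at each i in [0,4]:
  i=0: ✓ (witness j=0)
  i=1: ✓ (witness j=1)
  i=2: ✓ (witness j=3)
  i=3: ✓ (witness j=3)
  i=4: ✓ (witness j=4)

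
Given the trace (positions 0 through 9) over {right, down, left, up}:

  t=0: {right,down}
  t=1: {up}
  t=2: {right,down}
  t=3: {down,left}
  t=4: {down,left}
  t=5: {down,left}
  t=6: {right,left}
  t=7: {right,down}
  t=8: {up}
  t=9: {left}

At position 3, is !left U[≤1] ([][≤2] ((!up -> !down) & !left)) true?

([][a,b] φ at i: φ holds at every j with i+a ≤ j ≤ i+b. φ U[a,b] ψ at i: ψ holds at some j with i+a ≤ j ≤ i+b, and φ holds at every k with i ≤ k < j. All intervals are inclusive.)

No

Need some j in [3,4] with [][≤2] ((!up -> !down) & !left), and !left at every k in [3,j-1].
  j=3: [][≤2] ((!up -> !down) & !left) — fails at 3.
  j=4: [][≤2] ((!up -> !down) & !left) — fails at 4.
No j in the window works → until fails.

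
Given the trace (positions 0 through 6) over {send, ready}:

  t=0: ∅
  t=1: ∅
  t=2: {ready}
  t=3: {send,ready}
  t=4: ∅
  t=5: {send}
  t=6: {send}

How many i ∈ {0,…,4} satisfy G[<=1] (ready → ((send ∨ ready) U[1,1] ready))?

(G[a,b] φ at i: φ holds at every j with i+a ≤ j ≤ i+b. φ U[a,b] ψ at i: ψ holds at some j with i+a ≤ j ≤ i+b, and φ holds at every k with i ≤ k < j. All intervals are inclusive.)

Evaluate at each i in [0,4]:
  i=0: ✓ (all of [0,1])
  i=1: ✓ (all of [1,2])
  i=2: ✗ (fails at j=3)
  i=3: ✗ (fails at j=3)
  i=4: ✓ (all of [4,5])
Positions where it holds: {0, 1, 4} → 3.

3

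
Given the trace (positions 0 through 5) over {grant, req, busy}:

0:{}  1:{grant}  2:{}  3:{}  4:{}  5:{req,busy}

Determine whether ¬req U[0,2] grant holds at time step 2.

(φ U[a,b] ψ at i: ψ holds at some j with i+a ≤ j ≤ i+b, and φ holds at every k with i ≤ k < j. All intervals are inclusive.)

Does not hold

Need some j in [2,4] with grant, and ¬req at every k in [2,j-1].
  j=2: grant false.
  j=3: grant false.
  j=4: grant false.
No j in the window works → until fails.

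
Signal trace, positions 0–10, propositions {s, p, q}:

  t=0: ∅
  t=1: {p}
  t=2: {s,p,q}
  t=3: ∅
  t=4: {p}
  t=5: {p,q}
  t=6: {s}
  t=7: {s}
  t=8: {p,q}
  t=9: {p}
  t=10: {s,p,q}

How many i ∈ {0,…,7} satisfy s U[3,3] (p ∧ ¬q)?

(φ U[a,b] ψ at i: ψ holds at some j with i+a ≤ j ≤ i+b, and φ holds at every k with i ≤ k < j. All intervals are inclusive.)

0

Evaluate at each i in [0,7]:
  i=0: ✗ (no rhs in [3,3])
  i=1: ✗ (lhs fails at k=1 before rhs at j=4)
  i=2: ✗ (no rhs in [5,5])
  i=3: ✗ (no rhs in [6,6])
  i=4: ✗ (no rhs in [7,7])
  i=5: ✗ (no rhs in [8,8])
  i=6: ✗ (lhs fails at k=8 before rhs at j=9)
  i=7: ✗ (no rhs in [10,10])
Positions where it holds: {} → 0.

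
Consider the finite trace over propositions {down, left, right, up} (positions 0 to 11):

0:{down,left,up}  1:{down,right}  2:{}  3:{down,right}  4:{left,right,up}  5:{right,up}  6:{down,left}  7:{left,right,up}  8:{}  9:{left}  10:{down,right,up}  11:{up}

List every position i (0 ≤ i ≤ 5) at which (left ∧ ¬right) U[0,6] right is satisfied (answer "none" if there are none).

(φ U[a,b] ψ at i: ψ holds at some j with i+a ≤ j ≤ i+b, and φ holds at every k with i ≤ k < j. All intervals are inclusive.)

Evaluate at each i in [0,5]:
  i=0: ✓ (rhs at j=1; lhs holds on [0,0])
  i=1: ✓ (rhs at j=1)
  i=2: ✗ (lhs fails at k=2 before rhs at j=3)
  i=3: ✓ (rhs at j=3)
  i=4: ✓ (rhs at j=4)
  i=5: ✓ (rhs at j=5)

0, 1, 3, 4, 5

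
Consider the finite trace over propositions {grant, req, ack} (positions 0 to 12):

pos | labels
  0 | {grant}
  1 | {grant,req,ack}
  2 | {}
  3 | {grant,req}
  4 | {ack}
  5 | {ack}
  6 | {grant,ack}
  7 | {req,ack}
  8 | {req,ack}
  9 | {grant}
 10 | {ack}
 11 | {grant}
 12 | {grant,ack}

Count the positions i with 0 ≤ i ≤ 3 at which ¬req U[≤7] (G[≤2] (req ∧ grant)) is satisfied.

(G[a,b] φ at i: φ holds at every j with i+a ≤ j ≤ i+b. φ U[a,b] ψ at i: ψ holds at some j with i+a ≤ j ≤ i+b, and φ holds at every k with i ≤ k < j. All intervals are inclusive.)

0

Evaluate at each i in [0,3]:
  i=0: ✗ (no rhs in [0,7])
  i=1: ✗ (no rhs in [1,8])
  i=2: ✗ (no rhs in [2,9])
  i=3: ✗ (no rhs in [3,10])
Positions where it holds: {} → 0.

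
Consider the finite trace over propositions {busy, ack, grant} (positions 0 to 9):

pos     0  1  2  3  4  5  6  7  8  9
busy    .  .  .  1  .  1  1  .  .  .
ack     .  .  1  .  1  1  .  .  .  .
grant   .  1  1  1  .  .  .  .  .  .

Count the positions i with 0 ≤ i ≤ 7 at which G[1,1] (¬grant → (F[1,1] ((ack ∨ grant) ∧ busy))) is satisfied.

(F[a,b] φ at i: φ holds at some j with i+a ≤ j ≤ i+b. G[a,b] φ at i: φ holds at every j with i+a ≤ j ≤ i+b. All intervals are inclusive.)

4

Evaluate at each i in [0,7]:
  i=0: ✓ (all of [1,1])
  i=1: ✓ (all of [2,2])
  i=2: ✓ (all of [3,3])
  i=3: ✓ (all of [4,4])
  i=4: ✗ (fails at j=5)
  i=5: ✗ (fails at j=6)
  i=6: ✗ (fails at j=7)
  i=7: ✗ (fails at j=8)
Positions where it holds: {0, 1, 2, 3} → 4.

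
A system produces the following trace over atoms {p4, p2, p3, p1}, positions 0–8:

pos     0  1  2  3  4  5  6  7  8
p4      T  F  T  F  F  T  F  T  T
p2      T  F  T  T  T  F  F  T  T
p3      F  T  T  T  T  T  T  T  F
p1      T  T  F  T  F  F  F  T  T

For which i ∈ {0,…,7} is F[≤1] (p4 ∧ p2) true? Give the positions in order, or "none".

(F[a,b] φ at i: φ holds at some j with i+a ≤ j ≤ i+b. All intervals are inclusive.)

Evaluate at each i in [0,7]:
  i=0: ✓ (witness j=0)
  i=1: ✓ (witness j=2)
  i=2: ✓ (witness j=2)
  i=3: ✗ (none in [3,4])
  i=4: ✗ (none in [4,5])
  i=5: ✗ (none in [5,6])
  i=6: ✓ (witness j=7)
  i=7: ✓ (witness j=7)

0, 1, 2, 6, 7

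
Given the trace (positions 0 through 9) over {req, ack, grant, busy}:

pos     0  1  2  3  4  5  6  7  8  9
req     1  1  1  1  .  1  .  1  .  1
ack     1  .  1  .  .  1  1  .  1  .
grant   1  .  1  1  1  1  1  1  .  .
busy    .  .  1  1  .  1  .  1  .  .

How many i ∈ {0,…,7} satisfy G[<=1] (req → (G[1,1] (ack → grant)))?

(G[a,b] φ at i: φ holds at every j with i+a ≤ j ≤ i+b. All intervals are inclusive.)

6

Evaluate at each i in [0,7]:
  i=0: ✓ (all of [0,1])
  i=1: ✓ (all of [1,2])
  i=2: ✓ (all of [2,3])
  i=3: ✓ (all of [3,4])
  i=4: ✓ (all of [4,5])
  i=5: ✓ (all of [5,6])
  i=6: ✗ (fails at j=7)
  i=7: ✗ (fails at j=7)
Positions where it holds: {0, 1, 2, 3, 4, 5} → 6.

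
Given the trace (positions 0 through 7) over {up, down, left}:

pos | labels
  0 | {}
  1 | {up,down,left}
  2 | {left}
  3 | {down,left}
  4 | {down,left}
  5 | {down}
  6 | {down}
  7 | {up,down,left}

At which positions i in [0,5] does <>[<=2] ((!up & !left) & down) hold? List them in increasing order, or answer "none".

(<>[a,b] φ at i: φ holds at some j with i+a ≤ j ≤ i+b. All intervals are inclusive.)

Evaluate at each i in [0,5]:
  i=0: ✗ (none in [0,2])
  i=1: ✗ (none in [1,3])
  i=2: ✗ (none in [2,4])
  i=3: ✓ (witness j=5)
  i=4: ✓ (witness j=5)
  i=5: ✓ (witness j=5)

3, 4, 5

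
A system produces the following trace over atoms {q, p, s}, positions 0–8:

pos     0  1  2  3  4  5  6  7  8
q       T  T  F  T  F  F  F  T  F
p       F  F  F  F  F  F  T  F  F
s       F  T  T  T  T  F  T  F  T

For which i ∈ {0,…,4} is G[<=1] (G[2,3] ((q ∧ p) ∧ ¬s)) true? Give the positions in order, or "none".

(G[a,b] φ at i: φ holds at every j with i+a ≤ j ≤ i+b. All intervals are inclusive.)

none

Evaluate at each i in [0,4]:
  i=0: ✗ (fails at j=0)
  i=1: ✗ (fails at j=1)
  i=2: ✗ (fails at j=2)
  i=3: ✗ (fails at j=3)
  i=4: ✗ (fails at j=4)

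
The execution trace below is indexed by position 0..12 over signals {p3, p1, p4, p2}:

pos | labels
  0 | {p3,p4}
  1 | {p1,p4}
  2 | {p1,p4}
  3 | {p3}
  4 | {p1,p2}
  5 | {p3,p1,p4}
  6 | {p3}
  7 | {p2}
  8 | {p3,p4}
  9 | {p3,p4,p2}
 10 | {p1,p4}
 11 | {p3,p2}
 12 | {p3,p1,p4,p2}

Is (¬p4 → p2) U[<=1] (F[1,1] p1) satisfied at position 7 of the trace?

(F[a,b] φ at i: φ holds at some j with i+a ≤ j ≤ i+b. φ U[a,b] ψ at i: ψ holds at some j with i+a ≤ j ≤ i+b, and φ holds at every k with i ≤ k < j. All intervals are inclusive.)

No

Need some j in [7,8] with F[1,1] p1, and (¬p4 → p2) at every k in [7,j-1].
  j=7: F[1,1] p1 — fails (none in [8,8]).
  j=8: F[1,1] p1 — fails (none in [9,9]).
No j in the window works → until fails.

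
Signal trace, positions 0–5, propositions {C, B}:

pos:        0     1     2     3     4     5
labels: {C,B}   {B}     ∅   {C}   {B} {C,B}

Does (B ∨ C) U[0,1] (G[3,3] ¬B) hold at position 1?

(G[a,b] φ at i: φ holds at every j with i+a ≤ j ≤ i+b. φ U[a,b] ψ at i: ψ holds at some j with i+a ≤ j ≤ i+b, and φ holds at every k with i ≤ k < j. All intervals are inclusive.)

Need some j in [1,2] with G[3,3] ¬B, and (B ∨ C) at every k in [1,j-1].
  j=1: G[3,3] ¬B — fails at 4.
  j=2: G[3,3] ¬B — fails at 5.
No j in the window works → until fails.

False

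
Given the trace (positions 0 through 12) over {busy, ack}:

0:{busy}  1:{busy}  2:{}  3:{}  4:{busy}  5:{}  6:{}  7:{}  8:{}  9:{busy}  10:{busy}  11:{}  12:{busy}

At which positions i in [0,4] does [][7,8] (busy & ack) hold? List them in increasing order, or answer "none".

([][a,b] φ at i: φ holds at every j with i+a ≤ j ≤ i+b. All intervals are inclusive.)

Evaluate at each i in [0,4]:
  i=0: ✗ (fails at j=7)
  i=1: ✗ (fails at j=8)
  i=2: ✗ (fails at j=9)
  i=3: ✗ (fails at j=10)
  i=4: ✗ (fails at j=11)

none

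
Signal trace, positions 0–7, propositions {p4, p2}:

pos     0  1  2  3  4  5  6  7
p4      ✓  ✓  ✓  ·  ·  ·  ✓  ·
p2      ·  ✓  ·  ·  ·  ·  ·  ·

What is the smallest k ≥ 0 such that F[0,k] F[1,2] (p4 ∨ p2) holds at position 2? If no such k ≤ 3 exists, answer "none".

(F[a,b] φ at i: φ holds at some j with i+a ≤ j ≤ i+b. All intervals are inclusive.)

Scan j = 2,3,… for F[1,2] (p4 ∨ p2):
  j=2: fails
  j=3: fails
  j=4: holds
First hit at j=4, so smallest k = 4-2 = 2.

2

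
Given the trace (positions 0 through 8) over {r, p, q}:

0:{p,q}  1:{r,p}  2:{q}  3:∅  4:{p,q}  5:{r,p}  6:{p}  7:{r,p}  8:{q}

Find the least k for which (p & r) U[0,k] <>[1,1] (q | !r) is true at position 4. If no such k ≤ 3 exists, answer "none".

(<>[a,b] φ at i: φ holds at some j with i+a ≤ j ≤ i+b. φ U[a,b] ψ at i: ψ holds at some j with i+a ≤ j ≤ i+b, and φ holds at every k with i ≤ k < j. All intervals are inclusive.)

none

Need earliest j ≥ 4 with <>[1,1] (q | !r), and (p & r) at every k in [4,j-1].
  j=4: rhs fails.
  j=5: rhs holds but lhs fails at k=4.
  j=6: rhs fails.
  j=7: rhs holds but lhs fails at k=4.
No witness within the range → none.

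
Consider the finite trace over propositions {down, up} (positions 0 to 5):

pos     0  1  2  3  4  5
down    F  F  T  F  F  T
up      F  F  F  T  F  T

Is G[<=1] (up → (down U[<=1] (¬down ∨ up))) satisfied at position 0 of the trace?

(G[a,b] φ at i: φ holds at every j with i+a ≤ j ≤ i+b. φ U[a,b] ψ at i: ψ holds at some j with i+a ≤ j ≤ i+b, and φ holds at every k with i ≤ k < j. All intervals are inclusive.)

Yes

Check (up → (down U[<=1] (¬down ∨ up))) at every j in [0,1]:
  j=0: antecedent false → ✓
  j=1: antecedent false → ✓
All positions satisfy it → formula holds.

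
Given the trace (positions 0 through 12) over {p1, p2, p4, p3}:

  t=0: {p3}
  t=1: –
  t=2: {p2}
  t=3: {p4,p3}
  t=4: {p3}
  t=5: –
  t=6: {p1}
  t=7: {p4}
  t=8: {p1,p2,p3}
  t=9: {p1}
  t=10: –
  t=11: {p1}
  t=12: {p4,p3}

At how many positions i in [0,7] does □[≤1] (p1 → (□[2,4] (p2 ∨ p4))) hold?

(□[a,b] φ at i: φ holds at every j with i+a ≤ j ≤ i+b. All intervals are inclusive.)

Evaluate at each i in [0,7]:
  i=0: ✓ (all of [0,1])
  i=1: ✓ (all of [1,2])
  i=2: ✓ (all of [2,3])
  i=3: ✓ (all of [3,4])
  i=4: ✓ (all of [4,5])
  i=5: ✗ (fails at j=6)
  i=6: ✗ (fails at j=6)
  i=7: ✗ (fails at j=8)
Positions where it holds: {0, 1, 2, 3, 4} → 5.

5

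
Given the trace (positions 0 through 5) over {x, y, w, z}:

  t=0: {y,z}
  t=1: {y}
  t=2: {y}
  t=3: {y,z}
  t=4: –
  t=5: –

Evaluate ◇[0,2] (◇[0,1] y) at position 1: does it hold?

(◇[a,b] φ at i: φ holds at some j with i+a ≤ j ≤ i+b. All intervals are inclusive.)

Holds

Check ◇[0,1] y at each j in [1,3]:
  j=1: holds (witness at 1)
  j=2: holds (witness at 2)
  j=3: holds (witness at 3)
Found at j=1 → formula holds.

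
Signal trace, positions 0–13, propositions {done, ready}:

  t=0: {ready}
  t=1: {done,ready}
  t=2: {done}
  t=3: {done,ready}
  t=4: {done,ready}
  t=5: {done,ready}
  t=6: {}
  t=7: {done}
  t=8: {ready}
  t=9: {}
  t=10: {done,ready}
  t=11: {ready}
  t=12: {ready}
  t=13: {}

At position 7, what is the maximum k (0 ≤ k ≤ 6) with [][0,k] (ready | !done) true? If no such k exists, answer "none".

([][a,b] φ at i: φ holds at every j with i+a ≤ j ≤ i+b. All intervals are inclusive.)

(ready | !done) must hold from j=7 onward; find where it first fails.
  j=7: fails → no k works.

none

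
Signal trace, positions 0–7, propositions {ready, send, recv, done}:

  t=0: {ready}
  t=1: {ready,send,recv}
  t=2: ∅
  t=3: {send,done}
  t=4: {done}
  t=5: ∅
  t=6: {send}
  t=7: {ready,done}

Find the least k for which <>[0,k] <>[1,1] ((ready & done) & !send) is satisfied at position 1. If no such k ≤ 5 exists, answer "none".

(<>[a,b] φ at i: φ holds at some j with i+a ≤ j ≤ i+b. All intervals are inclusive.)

Scan j = 1,2,… for <>[1,1] ((ready & done) & !send):
  j=1: fails
  j=2: fails
  j=3: fails
  j=4: fails
  j=5: fails
  j=6: holds
First hit at j=6, so smallest k = 6-1 = 5.

5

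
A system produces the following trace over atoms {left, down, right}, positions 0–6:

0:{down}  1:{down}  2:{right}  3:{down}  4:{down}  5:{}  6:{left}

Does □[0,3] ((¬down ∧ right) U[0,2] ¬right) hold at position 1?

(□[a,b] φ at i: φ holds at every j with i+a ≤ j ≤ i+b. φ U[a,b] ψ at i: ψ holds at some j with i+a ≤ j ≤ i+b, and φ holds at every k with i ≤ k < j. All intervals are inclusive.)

Holds

Check ((¬down ∧ right) U[0,2] ¬right) at every j in [1,4]:
  j=1: holds
  j=2: holds
  j=3: holds
  j=4: holds
All positions satisfy it → formula holds.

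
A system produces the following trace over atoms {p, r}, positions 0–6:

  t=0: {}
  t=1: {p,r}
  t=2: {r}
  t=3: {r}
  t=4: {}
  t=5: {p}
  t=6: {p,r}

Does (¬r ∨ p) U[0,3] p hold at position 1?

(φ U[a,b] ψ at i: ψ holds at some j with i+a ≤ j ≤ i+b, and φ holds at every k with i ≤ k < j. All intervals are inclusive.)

True

Need some j in [1,4] with p, and (¬r ∨ p) at every k in [1,j-1].
  j=1: p holds; no prefix to check → satisfied.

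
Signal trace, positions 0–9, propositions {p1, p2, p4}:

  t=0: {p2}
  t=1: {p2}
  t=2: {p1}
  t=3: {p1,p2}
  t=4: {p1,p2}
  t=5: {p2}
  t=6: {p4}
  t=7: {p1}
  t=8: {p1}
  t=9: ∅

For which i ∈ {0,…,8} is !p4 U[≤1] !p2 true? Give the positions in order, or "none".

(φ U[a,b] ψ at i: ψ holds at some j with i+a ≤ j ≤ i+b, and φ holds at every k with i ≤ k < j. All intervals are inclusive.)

1, 2, 5, 6, 7, 8

Evaluate at each i in [0,8]:
  i=0: ✗ (no rhs in [0,1])
  i=1: ✓ (rhs at j=2; lhs holds on [1,1])
  i=2: ✓ (rhs at j=2)
  i=3: ✗ (no rhs in [3,4])
  i=4: ✗ (no rhs in [4,5])
  i=5: ✓ (rhs at j=6; lhs holds on [5,5])
  i=6: ✓ (rhs at j=6)
  i=7: ✓ (rhs at j=7)
  i=8: ✓ (rhs at j=8)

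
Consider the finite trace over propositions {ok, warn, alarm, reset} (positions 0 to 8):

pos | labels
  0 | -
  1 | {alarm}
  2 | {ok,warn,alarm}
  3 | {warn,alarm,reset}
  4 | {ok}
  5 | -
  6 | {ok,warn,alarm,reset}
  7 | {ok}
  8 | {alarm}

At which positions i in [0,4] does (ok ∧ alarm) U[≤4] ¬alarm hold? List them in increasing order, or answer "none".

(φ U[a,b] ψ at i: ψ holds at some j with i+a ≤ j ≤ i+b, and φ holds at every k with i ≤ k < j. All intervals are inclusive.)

Evaluate at each i in [0,4]:
  i=0: ✓ (rhs at j=0)
  i=1: ✗ (lhs fails at k=1 before rhs at j=4)
  i=2: ✗ (lhs fails at k=3 before rhs at j=4)
  i=3: ✗ (lhs fails at k=3 before rhs at j=4)
  i=4: ✓ (rhs at j=4)

0, 4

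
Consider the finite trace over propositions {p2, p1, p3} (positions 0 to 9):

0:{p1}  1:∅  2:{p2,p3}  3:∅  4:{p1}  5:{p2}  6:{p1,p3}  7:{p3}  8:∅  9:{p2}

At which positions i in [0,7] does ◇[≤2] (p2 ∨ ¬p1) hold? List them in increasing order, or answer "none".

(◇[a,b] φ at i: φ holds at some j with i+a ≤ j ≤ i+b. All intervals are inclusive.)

0, 1, 2, 3, 4, 5, 6, 7

Evaluate at each i in [0,7]:
  i=0: ✓ (witness j=1)
  i=1: ✓ (witness j=1)
  i=2: ✓ (witness j=2)
  i=3: ✓ (witness j=3)
  i=4: ✓ (witness j=5)
  i=5: ✓ (witness j=5)
  i=6: ✓ (witness j=7)
  i=7: ✓ (witness j=7)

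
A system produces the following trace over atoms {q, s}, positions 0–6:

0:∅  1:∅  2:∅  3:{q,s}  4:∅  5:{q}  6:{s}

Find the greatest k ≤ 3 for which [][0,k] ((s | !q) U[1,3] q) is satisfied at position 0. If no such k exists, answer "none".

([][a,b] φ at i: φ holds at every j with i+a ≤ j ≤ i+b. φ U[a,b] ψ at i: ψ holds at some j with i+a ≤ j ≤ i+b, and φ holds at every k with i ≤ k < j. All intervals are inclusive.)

((s | !q) U[1,3] q) must hold from j=0 onward; find where it first fails.
  j=0: holds
  j=1: holds
  j=2: holds
  j=3: holds
Holds through j=3; largest k = 3.

3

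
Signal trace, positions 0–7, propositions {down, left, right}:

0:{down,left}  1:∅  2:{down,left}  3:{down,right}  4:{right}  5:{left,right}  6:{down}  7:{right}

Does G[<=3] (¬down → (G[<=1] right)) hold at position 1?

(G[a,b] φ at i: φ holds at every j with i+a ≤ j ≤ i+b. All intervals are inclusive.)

No

Check (¬down → (G[<=1] right)) at every j in [1,4]:
  j=1: antecedent true; consequent fails at 1 → ✗
  j=2: antecedent false → ✓
  j=3: antecedent false → ✓
  j=4: antecedent true; consequent holds on [4,5] → ✓
Fails at j=1 → formula fails.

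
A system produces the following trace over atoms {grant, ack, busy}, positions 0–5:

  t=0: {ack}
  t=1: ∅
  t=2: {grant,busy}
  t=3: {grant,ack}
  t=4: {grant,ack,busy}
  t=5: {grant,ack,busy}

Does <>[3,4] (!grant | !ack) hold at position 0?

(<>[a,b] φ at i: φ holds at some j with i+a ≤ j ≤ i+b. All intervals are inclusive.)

Check (!grant | !ack) at each j in [3,4]:
  j=3: false
  j=4: false
No position in the window satisfies it → formula fails.

False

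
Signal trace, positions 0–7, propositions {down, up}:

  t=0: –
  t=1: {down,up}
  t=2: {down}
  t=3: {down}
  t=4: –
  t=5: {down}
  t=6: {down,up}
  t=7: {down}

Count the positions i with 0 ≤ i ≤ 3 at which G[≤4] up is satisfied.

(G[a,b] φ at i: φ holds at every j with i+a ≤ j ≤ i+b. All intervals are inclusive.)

0

Evaluate at each i in [0,3]:
  i=0: ✗ (fails at j=0)
  i=1: ✗ (fails at j=2)
  i=2: ✗ (fails at j=2)
  i=3: ✗ (fails at j=3)
Positions where it holds: {} → 0.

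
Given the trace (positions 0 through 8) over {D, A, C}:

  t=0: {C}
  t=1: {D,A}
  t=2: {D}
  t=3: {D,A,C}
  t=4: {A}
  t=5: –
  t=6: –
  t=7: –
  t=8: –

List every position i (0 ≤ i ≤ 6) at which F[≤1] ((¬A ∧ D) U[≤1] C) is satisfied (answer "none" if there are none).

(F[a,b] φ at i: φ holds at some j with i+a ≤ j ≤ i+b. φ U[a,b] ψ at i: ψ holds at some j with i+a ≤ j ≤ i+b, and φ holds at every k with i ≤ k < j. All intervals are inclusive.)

0, 1, 2, 3

Evaluate at each i in [0,6]:
  i=0: ✓ (witness j=0)
  i=1: ✓ (witness j=2)
  i=2: ✓ (witness j=2)
  i=3: ✓ (witness j=3)
  i=4: ✗ (none in [4,5])
  i=5: ✗ (none in [5,6])
  i=6: ✗ (none in [6,7])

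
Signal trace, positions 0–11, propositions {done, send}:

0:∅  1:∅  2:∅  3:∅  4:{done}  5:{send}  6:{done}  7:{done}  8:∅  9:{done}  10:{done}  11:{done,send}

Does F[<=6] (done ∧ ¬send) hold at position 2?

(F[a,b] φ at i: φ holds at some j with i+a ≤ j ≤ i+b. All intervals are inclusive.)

Check (done ∧ ¬send) at each j in [2,8]:
  j=2: false
  j=3: false
  j=4: true
  j=5: false
  j=6: true
  j=7: true
  j=8: false
Found at j=4 → formula holds.

Holds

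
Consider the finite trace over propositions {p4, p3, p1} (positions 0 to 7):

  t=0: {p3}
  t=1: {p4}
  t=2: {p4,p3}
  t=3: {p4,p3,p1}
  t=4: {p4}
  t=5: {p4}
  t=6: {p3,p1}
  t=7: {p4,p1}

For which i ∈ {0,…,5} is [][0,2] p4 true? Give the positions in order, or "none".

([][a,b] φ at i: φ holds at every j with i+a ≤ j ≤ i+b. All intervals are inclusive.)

Evaluate at each i in [0,5]:
  i=0: ✗ (fails at j=0)
  i=1: ✓ (all of [1,3])
  i=2: ✓ (all of [2,4])
  i=3: ✓ (all of [3,5])
  i=4: ✗ (fails at j=6)
  i=5: ✗ (fails at j=6)

1, 2, 3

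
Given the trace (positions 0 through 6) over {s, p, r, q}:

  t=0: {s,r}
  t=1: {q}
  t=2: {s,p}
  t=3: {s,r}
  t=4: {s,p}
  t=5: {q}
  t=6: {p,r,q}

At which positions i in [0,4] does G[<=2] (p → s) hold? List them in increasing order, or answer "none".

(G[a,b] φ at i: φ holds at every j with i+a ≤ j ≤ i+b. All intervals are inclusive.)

0, 1, 2, 3

Evaluate at each i in [0,4]:
  i=0: ✓ (all of [0,2])
  i=1: ✓ (all of [1,3])
  i=2: ✓ (all of [2,4])
  i=3: ✓ (all of [3,5])
  i=4: ✗ (fails at j=6)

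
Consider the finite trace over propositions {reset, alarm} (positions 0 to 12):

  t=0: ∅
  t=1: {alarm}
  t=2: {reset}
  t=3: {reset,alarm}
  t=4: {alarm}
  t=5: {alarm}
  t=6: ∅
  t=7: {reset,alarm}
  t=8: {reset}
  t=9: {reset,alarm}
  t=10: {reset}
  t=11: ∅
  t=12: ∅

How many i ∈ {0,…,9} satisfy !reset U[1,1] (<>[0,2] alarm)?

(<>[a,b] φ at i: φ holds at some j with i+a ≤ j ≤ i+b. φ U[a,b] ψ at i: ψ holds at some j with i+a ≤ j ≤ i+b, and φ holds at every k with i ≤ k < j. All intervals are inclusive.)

5

Evaluate at each i in [0,9]:
  i=0: ✓ (rhs at j=1; lhs holds on [0,0])
  i=1: ✓ (rhs at j=2; lhs holds on [1,1])
  i=2: ✗ (lhs fails at k=2 before rhs at j=3)
  i=3: ✗ (lhs fails at k=3 before rhs at j=4)
  i=4: ✓ (rhs at j=5; lhs holds on [4,4])
  i=5: ✓ (rhs at j=6; lhs holds on [5,5])
  i=6: ✓ (rhs at j=7; lhs holds on [6,6])
  i=7: ✗ (lhs fails at k=7 before rhs at j=8)
  i=8: ✗ (lhs fails at k=8 before rhs at j=9)
  i=9: ✗ (no rhs in [10,10])
Positions where it holds: {0, 1, 4, 5, 6} → 5.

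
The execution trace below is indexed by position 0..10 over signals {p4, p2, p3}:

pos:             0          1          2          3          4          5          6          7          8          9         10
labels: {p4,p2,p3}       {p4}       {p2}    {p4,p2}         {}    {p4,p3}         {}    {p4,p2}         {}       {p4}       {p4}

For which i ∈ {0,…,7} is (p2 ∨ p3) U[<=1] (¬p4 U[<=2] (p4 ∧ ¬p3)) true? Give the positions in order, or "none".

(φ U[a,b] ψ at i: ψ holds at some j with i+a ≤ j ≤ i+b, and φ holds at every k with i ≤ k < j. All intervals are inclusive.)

0, 1, 2, 3, 5, 6, 7

Evaluate at each i in [0,7]:
  i=0: ✓ (rhs at j=1; lhs holds on [0,0])
  i=1: ✓ (rhs at j=1)
  i=2: ✓ (rhs at j=2)
  i=3: ✓ (rhs at j=3)
  i=4: ✗ (no rhs in [4,5])
  i=5: ✓ (rhs at j=6; lhs holds on [5,5])
  i=6: ✓ (rhs at j=6)
  i=7: ✓ (rhs at j=7)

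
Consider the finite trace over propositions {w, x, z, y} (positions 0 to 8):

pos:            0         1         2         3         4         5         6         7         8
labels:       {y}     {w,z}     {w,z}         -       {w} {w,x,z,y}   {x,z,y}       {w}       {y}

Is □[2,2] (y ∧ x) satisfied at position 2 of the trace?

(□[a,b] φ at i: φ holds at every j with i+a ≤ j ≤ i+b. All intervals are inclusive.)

Check (y ∧ x) at every j in [4,4]:
  j=4: false
Fails at j=4 → formula fails.

No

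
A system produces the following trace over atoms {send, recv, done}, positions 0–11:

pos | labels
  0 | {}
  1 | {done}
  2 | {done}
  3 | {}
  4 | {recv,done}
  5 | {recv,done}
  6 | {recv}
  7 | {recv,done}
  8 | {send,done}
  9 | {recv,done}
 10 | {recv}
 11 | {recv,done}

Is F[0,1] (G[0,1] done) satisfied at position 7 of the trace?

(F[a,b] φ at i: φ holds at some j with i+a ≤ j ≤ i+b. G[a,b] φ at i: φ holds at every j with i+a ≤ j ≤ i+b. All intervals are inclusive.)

Check G[0,1] done at each j in [7,8]:
  j=7: holds on [7,8]
  j=8: holds on [8,9]
Found at j=7 → formula holds.

Holds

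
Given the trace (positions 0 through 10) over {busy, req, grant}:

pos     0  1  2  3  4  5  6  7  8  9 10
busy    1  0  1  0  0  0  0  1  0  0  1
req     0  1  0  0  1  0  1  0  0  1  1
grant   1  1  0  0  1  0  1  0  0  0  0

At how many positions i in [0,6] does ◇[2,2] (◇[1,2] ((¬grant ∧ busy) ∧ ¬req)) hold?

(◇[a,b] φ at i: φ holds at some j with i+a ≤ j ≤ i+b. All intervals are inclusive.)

Evaluate at each i in [0,6]:
  i=0: ✗ (none in [2,2])
  i=1: ✗ (none in [3,3])
  i=2: ✗ (none in [4,4])
  i=3: ✓ (witness j=5)
  i=4: ✓ (witness j=6)
  i=5: ✗ (none in [7,7])
  i=6: ✗ (none in [8,8])
Positions where it holds: {3, 4} → 2.

2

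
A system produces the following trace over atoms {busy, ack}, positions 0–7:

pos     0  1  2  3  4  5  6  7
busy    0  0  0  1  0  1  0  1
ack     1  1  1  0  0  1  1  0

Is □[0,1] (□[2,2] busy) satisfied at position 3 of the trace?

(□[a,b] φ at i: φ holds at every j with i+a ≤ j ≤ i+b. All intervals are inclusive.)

Check □[2,2] busy at every j in [3,4]:
  j=3: holds on [5,5]
  j=4: fails at 6
Fails at j=4 → formula fails.

No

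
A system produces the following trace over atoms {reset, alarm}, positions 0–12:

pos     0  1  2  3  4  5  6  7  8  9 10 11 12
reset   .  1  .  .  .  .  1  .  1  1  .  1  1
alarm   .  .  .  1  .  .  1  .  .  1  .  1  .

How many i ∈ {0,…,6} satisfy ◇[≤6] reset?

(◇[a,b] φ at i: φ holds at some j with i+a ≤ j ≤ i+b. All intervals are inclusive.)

Evaluate at each i in [0,6]:
  i=0: ✓ (witness j=1)
  i=1: ✓ (witness j=1)
  i=2: ✓ (witness j=6)
  i=3: ✓ (witness j=6)
  i=4: ✓ (witness j=6)
  i=5: ✓ (witness j=6)
  i=6: ✓ (witness j=6)
Positions where it holds: {0, 1, 2, 3, 4, 5, 6} → 7.

7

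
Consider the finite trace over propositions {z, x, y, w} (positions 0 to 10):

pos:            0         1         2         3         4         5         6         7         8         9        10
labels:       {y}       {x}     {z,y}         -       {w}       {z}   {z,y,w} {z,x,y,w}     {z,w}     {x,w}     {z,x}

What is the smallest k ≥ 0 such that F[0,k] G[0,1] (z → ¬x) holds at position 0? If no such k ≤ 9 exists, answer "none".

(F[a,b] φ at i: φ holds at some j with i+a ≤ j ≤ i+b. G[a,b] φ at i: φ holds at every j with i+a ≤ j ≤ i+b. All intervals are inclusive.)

0

Scan j = 0,1,… for G[0,1] (z → ¬x):
  j=0: holds
First hit at j=0, so smallest k = 0-0 = 0.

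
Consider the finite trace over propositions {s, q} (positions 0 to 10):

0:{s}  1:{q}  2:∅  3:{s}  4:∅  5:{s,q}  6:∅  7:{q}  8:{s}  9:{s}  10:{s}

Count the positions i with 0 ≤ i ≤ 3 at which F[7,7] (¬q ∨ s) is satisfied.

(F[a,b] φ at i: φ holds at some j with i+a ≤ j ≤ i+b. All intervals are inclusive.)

3

Evaluate at each i in [0,3]:
  i=0: ✗ (none in [7,7])
  i=1: ✓ (witness j=8)
  i=2: ✓ (witness j=9)
  i=3: ✓ (witness j=10)
Positions where it holds: {1, 2, 3} → 3.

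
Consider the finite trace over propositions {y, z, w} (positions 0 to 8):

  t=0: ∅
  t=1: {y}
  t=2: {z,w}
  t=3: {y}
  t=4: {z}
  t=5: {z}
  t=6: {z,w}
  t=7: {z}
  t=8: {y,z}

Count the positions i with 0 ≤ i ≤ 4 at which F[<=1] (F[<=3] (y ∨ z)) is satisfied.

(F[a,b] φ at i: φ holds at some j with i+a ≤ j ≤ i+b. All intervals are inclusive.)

5

Evaluate at each i in [0,4]:
  i=0: ✓ (witness j=0)
  i=1: ✓ (witness j=1)
  i=2: ✓ (witness j=2)
  i=3: ✓ (witness j=3)
  i=4: ✓ (witness j=4)
Positions where it holds: {0, 1, 2, 3, 4} → 5.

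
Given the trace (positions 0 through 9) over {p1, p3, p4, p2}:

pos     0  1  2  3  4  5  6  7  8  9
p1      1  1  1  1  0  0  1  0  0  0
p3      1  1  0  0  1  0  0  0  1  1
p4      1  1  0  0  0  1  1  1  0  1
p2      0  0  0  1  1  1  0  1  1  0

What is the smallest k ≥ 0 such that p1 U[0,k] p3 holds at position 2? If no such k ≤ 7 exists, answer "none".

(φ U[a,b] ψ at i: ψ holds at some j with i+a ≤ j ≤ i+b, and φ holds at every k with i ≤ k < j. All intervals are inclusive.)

2

Need earliest j ≥ 2 with p3, and p1 at every k in [2,j-1].
  j=2: rhs fails.
  j=3: rhs fails.
  j=4: rhs holds; lhs holds on [2,3]. k = 2.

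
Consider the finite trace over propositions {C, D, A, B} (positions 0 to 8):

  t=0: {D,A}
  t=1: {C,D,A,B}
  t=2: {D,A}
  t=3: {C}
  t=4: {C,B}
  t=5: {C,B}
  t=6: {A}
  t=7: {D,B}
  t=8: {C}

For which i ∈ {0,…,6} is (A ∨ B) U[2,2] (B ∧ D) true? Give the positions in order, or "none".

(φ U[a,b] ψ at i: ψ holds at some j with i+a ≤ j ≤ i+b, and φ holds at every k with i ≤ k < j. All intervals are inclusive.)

Evaluate at each i in [0,6]:
  i=0: ✗ (no rhs in [2,2])
  i=1: ✗ (no rhs in [3,3])
  i=2: ✗ (no rhs in [4,4])
  i=3: ✗ (no rhs in [5,5])
  i=4: ✗ (no rhs in [6,6])
  i=5: ✓ (rhs at j=7; lhs holds on [5,6])
  i=6: ✗ (no rhs in [8,8])

5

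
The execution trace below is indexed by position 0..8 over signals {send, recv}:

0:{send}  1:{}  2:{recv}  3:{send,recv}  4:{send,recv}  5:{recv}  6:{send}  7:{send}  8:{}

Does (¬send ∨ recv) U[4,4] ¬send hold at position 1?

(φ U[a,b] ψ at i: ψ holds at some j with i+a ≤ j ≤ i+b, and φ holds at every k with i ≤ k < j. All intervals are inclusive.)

Need some j in [5,5] with ¬send, and (¬send ∨ recv) at every k in [1,j-1].
  j=5: ¬send holds; (¬send ∨ recv) holds at every k in [1,4] → satisfied.

Holds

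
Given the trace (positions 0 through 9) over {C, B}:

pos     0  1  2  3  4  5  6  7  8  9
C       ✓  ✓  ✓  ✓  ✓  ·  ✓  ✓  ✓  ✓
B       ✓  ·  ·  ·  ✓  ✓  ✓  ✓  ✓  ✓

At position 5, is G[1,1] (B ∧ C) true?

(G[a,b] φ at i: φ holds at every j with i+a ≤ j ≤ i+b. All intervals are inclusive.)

True

Check (B ∧ C) at every j in [6,6]:
  j=6: true
All positions satisfy it → formula holds.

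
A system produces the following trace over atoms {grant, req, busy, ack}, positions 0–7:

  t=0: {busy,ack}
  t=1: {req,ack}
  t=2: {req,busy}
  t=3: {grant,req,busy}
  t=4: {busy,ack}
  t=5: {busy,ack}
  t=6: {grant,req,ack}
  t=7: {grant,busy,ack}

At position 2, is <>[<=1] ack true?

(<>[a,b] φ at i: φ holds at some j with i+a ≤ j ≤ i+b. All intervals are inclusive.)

False

Check ack at each j in [2,3]:
  j=2: false
  j=3: false
No position in the window satisfies it → formula fails.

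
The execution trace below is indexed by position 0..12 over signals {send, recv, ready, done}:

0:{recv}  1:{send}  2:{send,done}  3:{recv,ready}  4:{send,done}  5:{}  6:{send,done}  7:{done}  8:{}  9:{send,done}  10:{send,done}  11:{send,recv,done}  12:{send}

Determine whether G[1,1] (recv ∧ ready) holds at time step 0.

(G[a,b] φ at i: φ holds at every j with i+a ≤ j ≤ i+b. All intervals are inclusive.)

Does not hold

Check (recv ∧ ready) at every j in [1,1]:
  j=1: false
Fails at j=1 → formula fails.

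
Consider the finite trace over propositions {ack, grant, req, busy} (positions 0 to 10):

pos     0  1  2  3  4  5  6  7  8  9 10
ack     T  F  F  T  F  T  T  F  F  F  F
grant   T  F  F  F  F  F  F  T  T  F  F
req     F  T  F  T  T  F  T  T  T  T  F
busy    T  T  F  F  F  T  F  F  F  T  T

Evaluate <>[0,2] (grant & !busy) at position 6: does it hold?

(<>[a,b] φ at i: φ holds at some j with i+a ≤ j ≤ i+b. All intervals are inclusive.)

Yes

Check (grant & !busy) at each j in [6,8]:
  j=6: false
  j=7: true
  j=8: true
Found at j=7 → formula holds.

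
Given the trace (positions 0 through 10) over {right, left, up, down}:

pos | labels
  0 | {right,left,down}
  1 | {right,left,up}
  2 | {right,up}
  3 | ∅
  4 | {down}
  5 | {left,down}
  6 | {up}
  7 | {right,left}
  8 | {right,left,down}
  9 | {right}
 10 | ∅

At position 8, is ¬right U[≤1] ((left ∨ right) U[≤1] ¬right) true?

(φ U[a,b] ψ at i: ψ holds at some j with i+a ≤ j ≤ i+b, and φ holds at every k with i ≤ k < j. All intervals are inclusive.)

False

Need some j in [8,9] with ((left ∨ right) U[≤1] ¬right), and ¬right at every k in [8,j-1].
  j=8: ((left ∨ right) U[≤1] ¬right) — fails.
  j=9: ((left ∨ right) U[≤1] ¬right) holds, but ¬right fails at k=8 → not this j.
No j in the window works → until fails.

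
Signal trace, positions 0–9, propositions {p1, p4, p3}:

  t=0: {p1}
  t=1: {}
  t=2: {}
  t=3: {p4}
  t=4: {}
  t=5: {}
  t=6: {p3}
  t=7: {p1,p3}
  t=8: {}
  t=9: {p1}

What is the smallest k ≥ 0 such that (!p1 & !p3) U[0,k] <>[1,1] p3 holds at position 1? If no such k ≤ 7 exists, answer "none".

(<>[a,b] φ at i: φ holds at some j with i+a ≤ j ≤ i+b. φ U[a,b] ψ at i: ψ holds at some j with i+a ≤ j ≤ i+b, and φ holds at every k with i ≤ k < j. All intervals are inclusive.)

Need earliest j ≥ 1 with <>[1,1] p3, and (!p1 & !p3) at every k in [1,j-1].
  j=1: rhs fails.
  j=2: rhs fails.
  j=3: rhs fails.
  j=4: rhs fails.
  j=5: rhs holds; lhs holds on [1,4]. k = 4.

4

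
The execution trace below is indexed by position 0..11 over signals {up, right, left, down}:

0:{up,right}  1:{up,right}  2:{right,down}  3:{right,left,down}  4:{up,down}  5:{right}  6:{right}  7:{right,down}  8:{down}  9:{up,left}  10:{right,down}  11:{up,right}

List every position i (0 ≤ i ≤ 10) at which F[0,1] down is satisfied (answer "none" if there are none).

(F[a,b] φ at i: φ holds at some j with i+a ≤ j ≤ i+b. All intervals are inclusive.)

Evaluate at each i in [0,10]:
  i=0: ✗ (none in [0,1])
  i=1: ✓ (witness j=2)
  i=2: ✓ (witness j=2)
  i=3: ✓ (witness j=3)
  i=4: ✓ (witness j=4)
  i=5: ✗ (none in [5,6])
  i=6: ✓ (witness j=7)
  i=7: ✓ (witness j=7)
  i=8: ✓ (witness j=8)
  i=9: ✓ (witness j=10)
  i=10: ✓ (witness j=10)

1, 2, 3, 4, 6, 7, 8, 9, 10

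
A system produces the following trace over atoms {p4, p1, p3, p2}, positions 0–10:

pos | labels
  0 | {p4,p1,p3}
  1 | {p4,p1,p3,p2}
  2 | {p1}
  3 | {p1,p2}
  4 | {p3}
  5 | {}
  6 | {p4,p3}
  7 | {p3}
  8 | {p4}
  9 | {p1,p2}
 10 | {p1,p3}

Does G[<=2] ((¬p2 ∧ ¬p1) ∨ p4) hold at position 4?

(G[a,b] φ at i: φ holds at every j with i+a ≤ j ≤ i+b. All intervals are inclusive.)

Yes

Check ((¬p2 ∧ ¬p1) ∨ p4) at every j in [4,6]:
  j=4: true
  j=5: true
  j=6: true
All positions satisfy it → formula holds.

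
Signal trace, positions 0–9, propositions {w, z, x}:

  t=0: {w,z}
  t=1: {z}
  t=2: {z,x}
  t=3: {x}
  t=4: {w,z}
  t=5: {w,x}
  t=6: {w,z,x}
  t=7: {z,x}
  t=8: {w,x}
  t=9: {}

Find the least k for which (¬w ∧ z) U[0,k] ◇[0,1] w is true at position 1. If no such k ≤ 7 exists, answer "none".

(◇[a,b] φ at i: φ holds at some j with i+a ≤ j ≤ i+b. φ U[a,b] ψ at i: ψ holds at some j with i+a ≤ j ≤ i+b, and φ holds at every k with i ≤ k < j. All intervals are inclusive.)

2

Need earliest j ≥ 1 with ◇[0,1] w, and (¬w ∧ z) at every k in [1,j-1].
  j=1: rhs fails.
  j=2: rhs fails.
  j=3: rhs holds; lhs holds on [1,2]. k = 2.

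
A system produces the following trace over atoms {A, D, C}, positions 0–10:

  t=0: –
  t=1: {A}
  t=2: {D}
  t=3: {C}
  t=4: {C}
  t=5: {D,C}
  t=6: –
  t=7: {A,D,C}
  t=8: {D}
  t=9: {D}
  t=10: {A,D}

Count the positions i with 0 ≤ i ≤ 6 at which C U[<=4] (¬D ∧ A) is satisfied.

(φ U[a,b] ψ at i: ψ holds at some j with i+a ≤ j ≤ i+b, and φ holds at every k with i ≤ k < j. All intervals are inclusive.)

1

Evaluate at each i in [0,6]:
  i=0: ✗ (lhs fails at k=0 before rhs at j=1)
  i=1: ✓ (rhs at j=1)
  i=2: ✗ (no rhs in [2,6])
  i=3: ✗ (no rhs in [3,7])
  i=4: ✗ (no rhs in [4,8])
  i=5: ✗ (no rhs in [5,9])
  i=6: ✗ (no rhs in [6,10])
Positions where it holds: {1} → 1.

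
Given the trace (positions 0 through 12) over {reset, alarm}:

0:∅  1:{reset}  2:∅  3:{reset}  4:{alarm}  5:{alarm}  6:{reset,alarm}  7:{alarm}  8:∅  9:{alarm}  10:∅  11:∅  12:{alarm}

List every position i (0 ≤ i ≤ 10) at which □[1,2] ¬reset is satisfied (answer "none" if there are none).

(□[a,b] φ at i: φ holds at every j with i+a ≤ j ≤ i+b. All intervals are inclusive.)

Evaluate at each i in [0,10]:
  i=0: ✗ (fails at j=1)
  i=1: ✗ (fails at j=3)
  i=2: ✗ (fails at j=3)
  i=3: ✓ (all of [4,5])
  i=4: ✗ (fails at j=6)
  i=5: ✗ (fails at j=6)
  i=6: ✓ (all of [7,8])
  i=7: ✓ (all of [8,9])
  i=8: ✓ (all of [9,10])
  i=9: ✓ (all of [10,11])
  i=10: ✓ (all of [11,12])

3, 6, 7, 8, 9, 10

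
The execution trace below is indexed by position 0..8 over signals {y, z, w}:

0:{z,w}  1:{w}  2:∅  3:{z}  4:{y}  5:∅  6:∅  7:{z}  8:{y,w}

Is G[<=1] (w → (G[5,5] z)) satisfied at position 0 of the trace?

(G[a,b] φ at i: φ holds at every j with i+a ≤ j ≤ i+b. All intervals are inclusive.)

No

Check (w → (G[5,5] z)) at every j in [0,1]:
  j=0: antecedent true; consequent fails at 5 → ✗
  j=1: antecedent true; consequent fails at 6 → ✗
Fails at j=0 → formula fails.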